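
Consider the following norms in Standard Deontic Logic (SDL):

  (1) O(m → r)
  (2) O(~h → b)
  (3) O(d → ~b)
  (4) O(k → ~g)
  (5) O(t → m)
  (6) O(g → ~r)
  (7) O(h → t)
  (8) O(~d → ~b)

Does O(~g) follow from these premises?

Yes

Premises 8 and 3 cover both cases: O(~d → ~b) and O(d → ~b). Since ~d ∨ d is a tautology, O(~b) follows.
Premise 2, O(~h → b), contraposes to O(~b → h); with O(~b) we get O(h).
With premise 7, O(h → t), the K-axiom yields O(t).
Premise 5 is O(t → m); since O(t), deontic closure gives O(m).
From O(m) and premise 1, O(m → r), we obtain O(r).
The contrapositive of premise 6 (O(g → ~r)) is O(r → ~g), and O(r) is already established, so O(~g).
Premise 4 does not contribute to this derivation.
So O(~g) follows.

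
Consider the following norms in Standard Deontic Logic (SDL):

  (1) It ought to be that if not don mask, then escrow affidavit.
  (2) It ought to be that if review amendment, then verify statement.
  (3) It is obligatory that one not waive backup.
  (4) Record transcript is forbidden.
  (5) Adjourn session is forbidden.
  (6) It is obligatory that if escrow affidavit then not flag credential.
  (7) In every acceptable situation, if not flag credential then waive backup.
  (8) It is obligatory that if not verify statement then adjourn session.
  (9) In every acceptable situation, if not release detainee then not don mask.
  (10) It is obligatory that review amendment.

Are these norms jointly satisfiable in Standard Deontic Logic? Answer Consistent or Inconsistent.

Consistent

Premise 8 is O(¬verify_statement → adjourn_session), but O(¬verify_statement) is not derivable from the premises, so it does not yield O(adjourn_session).
So O(adjourn_session) is not derivable, and the apparent clash with O(¬adjourn_session) does not arise.
A world satisfying every obligation exists (e.g. adjourn_session=false, don_mask=true, escrow_affidavit=false, flag_credential=true, record_transcript=false, release_detainee=true, review_amendment=true, verify_statement=true, waive_backup=false); no atom is both obligatory and forbidden, so the set is consistent.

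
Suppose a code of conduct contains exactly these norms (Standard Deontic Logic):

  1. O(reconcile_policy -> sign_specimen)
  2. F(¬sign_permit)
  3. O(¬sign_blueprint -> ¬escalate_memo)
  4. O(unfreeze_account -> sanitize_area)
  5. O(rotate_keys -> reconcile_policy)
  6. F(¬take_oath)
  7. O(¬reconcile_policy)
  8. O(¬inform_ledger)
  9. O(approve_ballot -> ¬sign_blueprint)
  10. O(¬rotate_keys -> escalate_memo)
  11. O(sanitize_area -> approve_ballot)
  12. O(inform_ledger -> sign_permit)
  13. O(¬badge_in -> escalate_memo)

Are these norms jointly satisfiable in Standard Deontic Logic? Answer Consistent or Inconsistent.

Premise 12 is O(inform_ledger -> sign_permit); even if O(sign_permit) held, inferring O(inform_ledger) would be affirming the consequent — invalid.
So O(inform_ledger) is not derivable, and the apparent clash with O(¬inform_ledger) does not arise.
A world satisfying every obligation exists (e.g. approve_ballot=false, badge_in=false, escalate_memo=true, inform_ledger=false, reconcile_policy=false, rotate_keys=false, sanitize_area=false, sign_blueprint=true, sign_permit=true, sign_specimen=false, take_oath=true, unfreeze_account=false); no atom is both obligatory and forbidden, so the set is consistent.

Consistent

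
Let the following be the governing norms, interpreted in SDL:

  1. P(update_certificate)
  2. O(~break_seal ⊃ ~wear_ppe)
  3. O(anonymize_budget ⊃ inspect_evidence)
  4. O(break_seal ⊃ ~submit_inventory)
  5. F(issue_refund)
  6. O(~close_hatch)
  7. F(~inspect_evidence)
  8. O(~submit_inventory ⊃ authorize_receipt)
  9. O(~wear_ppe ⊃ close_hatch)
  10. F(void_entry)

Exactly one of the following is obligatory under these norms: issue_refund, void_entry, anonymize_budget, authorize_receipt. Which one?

authorize_receipt

Premise 6 states O(~close_hatch) outright.
Premise 9, O(~wear_ppe ⊃ close_hatch), contraposes to O(~close_hatch ⊃ wear_ppe); with O(~close_hatch) we get O(wear_ppe).
Premise 2, O(~break_seal ⊃ ~wear_ppe), contraposes to O(wear_ppe ⊃ break_seal); with O(wear_ppe) we get O(break_seal).
From O(break_seal) and premise 4, O(break_seal ⊃ ~submit_inventory), we obtain O(~submit_inventory).
From O(~submit_inventory) and premise 8, O(~submit_inventory ⊃ authorize_receipt), we obtain O(authorize_receipt).
So O(authorize_receipt) holds — authorize_receipt is obligatory. None of the other listed options is made obligatory by any chain of premises.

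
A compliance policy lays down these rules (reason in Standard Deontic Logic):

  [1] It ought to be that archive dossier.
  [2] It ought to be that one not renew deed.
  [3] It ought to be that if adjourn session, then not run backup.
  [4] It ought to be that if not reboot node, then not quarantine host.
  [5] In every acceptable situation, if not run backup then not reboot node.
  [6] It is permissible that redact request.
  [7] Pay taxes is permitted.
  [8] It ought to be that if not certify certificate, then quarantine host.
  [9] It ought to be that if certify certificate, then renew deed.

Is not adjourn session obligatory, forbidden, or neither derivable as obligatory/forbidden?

From premise 2 we have O(¬renew_deed).
Premise 9, O(certify_certificate → renew_deed), contraposes to O(¬renew_deed → ¬certify_certificate); with O(¬renew_deed) we get O(¬certify_certificate).
With premise 8, O(¬certify_certificate → quarantine_host), the K-axiom yields O(quarantine_host).
Premise 4 is O(¬reboot_node → ¬quarantine_host); contrapositively O(quarantine_host → reboot_node). Since O(quarantine_host) holds, K gives O(reboot_node).
Premise 5, O(¬run_backup → ¬reboot_node), contraposes to O(reboot_node → run_backup); with O(reboot_node) we get O(run_backup).
The contrapositive of premise 3 (O(adjourn_session → ¬run_backup)) is O(run_backup → ¬adjourn_session), and O(run_backup) is already established, so O(¬adjourn_session).
Premises 1, 6, 7 do not contribute to this derivation.
Hence ¬adjourn_session is obligatory.

Obligatory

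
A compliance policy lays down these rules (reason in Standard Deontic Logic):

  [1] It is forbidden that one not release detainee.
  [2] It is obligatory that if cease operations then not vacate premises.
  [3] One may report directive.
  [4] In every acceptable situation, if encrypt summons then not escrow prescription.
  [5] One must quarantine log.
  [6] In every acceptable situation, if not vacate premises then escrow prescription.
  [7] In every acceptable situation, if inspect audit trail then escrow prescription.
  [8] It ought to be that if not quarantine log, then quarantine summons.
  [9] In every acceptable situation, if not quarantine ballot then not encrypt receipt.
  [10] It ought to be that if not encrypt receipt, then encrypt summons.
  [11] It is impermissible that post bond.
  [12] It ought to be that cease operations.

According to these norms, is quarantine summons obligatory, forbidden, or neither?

Neither

Premise 8 is O(¬quarantine_log → quarantine_summons), but O(¬quarantine_log) is not derivable from the premises, so it does not yield O(quarantine_summons).
No premise or chain of K-axiom applications forces O(quarantine_summons), and none forces O(¬quarantine_summons). So quarantine_summons is neither obligatory nor forbidden under these norms.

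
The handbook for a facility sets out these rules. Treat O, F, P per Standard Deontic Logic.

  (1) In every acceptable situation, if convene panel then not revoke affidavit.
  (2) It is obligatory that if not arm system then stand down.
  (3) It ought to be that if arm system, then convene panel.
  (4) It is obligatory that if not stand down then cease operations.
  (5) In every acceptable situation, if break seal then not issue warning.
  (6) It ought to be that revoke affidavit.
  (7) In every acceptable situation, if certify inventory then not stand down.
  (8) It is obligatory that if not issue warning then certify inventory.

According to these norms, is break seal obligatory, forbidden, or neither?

Forbidden

Premise 6 states O(revoke_affidavit) outright.
Premise 1, O(convene_panel → ¬revoke_affidavit), contraposes to O(revoke_affidavit → ¬convene_panel); with O(revoke_affidavit) we get O(¬convene_panel).
Premise 3, O(arm_system → convene_panel), contraposes to O(¬convene_panel → ¬arm_system); with O(¬convene_panel) we get O(¬arm_system).
Applying K to premise 2 (O(¬arm_system → stand_down)) and O(¬arm_system) yields O(stand_down).
Premise 7, O(certify_inventory → ¬stand_down), contraposes to O(stand_down → ¬certify_inventory); with O(stand_down) we get O(¬certify_inventory).
The contrapositive of premise 8 (O(¬issue_warning → certify_inventory)) is O(¬certify_inventory → issue_warning), and O(¬certify_inventory) is already established, so O(issue_warning).
Premise 5 is O(break_seal → ¬issue_warning); contrapositively O(issue_warning → ¬break_seal). Since O(issue_warning) holds, K gives O(¬break_seal).
Premise 4 does not contribute to this derivation.
Thus O(¬break_seal), which is F(break_seal): break_seal is forbidden.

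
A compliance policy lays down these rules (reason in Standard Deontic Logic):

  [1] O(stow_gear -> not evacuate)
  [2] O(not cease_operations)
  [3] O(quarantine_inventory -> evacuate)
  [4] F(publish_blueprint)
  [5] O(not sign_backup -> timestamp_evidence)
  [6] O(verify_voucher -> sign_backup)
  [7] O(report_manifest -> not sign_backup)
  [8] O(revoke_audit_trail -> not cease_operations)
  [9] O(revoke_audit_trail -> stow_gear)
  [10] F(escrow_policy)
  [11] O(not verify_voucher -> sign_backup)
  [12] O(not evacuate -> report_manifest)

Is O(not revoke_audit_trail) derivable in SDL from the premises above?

Yes

By case analysis on verify_voucher: premise 6 gives O(verify_voucher -> sign_backup) and premise 11 gives O(not verify_voucher -> sign_backup), so O(sign_backup) either way.
The contrapositive of premise 7 (O(report_manifest -> not sign_backup)) is O(sign_backup -> not report_manifest), and O(sign_backup) is already established, so O(not report_manifest).
Premise 12, O(not evacuate -> report_manifest), contraposes to O(not report_manifest -> evacuate); with O(not report_manifest) we get O(evacuate).
Premise 1 is O(stow_gear -> not evacuate); contrapositively O(evacuate -> not stow_gear). Since O(evacuate) holds, K gives O(not stow_gear).
Premise 9 is O(revoke_audit_trail -> stow_gear); contrapositively O(not stow_gear -> not revoke_audit_trail). Since O(not stow_gear) holds, K gives O(not revoke_audit_trail).
Premises 2, 3, 4, 5, 8, 10 do not contribute to this derivation.
So O(not revoke_audit_trail) follows.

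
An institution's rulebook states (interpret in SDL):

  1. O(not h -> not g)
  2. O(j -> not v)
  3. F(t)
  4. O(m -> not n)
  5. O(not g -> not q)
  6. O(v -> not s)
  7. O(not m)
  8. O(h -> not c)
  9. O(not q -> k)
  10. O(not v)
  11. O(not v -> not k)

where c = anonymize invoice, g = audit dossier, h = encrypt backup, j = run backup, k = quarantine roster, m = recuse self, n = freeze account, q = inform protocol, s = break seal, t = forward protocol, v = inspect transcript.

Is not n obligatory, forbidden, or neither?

Neither

Premise 4 is O(m -> not n), but O(m) is not derivable from the premises, so it does not yield O(not n).
No premise or chain of K-axiom applications forces O(not n), and none forces O(n). So not n is neither obligatory nor forbidden under these norms.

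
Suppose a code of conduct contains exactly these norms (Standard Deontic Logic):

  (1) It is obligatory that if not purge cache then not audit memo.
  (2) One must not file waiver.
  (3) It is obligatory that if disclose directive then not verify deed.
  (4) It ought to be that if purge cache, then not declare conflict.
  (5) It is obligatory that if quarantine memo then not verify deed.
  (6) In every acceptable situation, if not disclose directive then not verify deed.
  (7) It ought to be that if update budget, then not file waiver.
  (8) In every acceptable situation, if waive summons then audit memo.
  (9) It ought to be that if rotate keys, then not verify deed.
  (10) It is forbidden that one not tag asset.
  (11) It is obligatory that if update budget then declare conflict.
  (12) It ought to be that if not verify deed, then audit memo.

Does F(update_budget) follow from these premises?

Yes

By case analysis on ¬disclose_directive: premise 6 gives O(¬disclose_directive → ¬verify_deed) and premise 3 gives O(disclose_directive → ¬verify_deed), so O(¬verify_deed) either way.
Applying K to premise 12 (O(¬verify_deed → audit_memo)) and O(¬verify_deed) yields O(audit_memo).
Premise 1 is O(¬purge_cache → ¬audit_memo); contrapositively O(audit_memo → purge_cache). Since O(audit_memo) holds, K gives O(purge_cache).
From O(purge_cache) and premise 4, O(purge_cache → ¬declare_conflict), we obtain O(¬declare_conflict).
Premise 11 is O(update_budget → declare_conflict); contrapositively O(¬declare_conflict → ¬update_budget). Since O(¬declare_conflict) holds, K gives O(¬update_budget).
Premises 2, 5, 7, 8, 9, 10 do not contribute to this derivation.
So O(¬update_budget) holds, i.e. F(update_budget). The claim follows.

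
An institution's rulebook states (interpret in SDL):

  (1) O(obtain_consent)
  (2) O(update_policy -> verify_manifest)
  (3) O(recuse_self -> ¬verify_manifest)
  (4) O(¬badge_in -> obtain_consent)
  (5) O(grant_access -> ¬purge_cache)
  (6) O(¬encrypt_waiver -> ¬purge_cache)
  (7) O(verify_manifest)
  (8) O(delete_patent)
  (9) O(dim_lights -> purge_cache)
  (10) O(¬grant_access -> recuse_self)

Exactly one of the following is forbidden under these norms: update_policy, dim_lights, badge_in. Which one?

dim_lights

Premise 7 gives O(verify_manifest).
Premise 3 is O(recuse_self -> ¬verify_manifest); contrapositively O(verify_manifest -> ¬recuse_self). Since O(verify_manifest) holds, K gives O(¬recuse_self).
The contrapositive of premise 10 (O(¬grant_access -> recuse_self)) is O(¬recuse_self -> grant_access), and O(¬recuse_self) is already established, so O(grant_access).
Premise 5 is O(grant_access -> ¬purge_cache); since O(grant_access), deontic closure gives O(¬purge_cache).
The contrapositive of premise 9 (O(dim_lights -> purge_cache)) is O(¬purge_cache -> ¬dim_lights), and O(¬purge_cache) is already established, so O(¬dim_lights).
So O(¬dim_lights) holds, i.e. dim_lights is forbidden. None of the other listed options is forbidden under the premises.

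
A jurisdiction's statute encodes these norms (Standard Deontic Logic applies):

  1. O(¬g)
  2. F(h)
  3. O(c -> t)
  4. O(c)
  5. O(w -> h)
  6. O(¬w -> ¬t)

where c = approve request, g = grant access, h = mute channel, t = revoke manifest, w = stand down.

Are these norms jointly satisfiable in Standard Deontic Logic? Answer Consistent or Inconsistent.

Inconsistent

Premise 2, F(h), is equivalent to O(¬h).
Premise 5, O(w -> h), contraposes to O(¬h -> ¬w); with O(¬h) we get O(¬w).
With premise 6, O(¬w -> ¬t), the K-axiom yields O(¬t).
Premise 3, O(c -> t), contraposes to O(¬t -> ¬c); with O(¬t) we get O(¬c).
But premise 4 directly asserts O(c).
We now have both O(¬c) and O(c) — c is simultaneously obligatory and forbidden, violating the D-axiom.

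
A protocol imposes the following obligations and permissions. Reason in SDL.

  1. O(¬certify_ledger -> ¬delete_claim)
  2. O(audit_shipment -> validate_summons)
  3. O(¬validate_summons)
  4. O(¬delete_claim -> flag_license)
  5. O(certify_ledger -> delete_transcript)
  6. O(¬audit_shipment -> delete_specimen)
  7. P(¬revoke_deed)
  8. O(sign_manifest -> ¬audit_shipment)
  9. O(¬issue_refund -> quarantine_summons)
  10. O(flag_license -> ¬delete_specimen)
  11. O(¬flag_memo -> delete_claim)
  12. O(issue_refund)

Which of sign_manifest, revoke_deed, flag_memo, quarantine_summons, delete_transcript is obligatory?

Premise 3 states O(¬validate_summons) outright.
Premise 2 is O(audit_shipment -> validate_summons); contrapositively O(¬validate_summons -> ¬audit_shipment). Since O(¬validate_summons) holds, K gives O(¬audit_shipment).
Applying K to premise 6 (O(¬audit_shipment -> delete_specimen)) and O(¬audit_shipment) yields O(delete_specimen).
The contrapositive of premise 10 (O(flag_license -> ¬delete_specimen)) is O(delete_specimen -> ¬flag_license), and O(delete_specimen) is already established, so O(¬flag_license).
Premise 4, O(¬delete_claim -> flag_license), contraposes to O(¬flag_license -> delete_claim); with O(¬flag_license) we get O(delete_claim).
Premise 1 is O(¬certify_ledger -> ¬delete_claim); contrapositively O(delete_claim -> certify_ledger). Since O(delete_claim) holds, K gives O(certify_ledger).
From O(certify_ledger) and premise 5, O(certify_ledger -> delete_transcript), we obtain O(delete_transcript).
So O(delete_transcript) holds — delete_transcript is obligatory. None of the other listed options is made obligatory by any chain of premises.

delete_transcript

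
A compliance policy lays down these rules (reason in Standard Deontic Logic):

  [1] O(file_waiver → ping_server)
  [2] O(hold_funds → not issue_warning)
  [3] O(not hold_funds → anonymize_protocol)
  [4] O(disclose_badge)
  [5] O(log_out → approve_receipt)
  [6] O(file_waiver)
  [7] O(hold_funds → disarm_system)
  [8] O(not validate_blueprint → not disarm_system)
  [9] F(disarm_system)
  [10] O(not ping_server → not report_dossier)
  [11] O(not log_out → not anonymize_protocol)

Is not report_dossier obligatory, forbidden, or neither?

Neither

Premise 10 is O(not ping_server → not report_dossier), but O(not ping_server) is not derivable from the premises, so it does not yield O(not report_dossier).
No premise or chain of K-axiom applications forces O(not report_dossier), and none forces O(report_dossier). So not report_dossier is neither obligatory nor forbidden under these norms.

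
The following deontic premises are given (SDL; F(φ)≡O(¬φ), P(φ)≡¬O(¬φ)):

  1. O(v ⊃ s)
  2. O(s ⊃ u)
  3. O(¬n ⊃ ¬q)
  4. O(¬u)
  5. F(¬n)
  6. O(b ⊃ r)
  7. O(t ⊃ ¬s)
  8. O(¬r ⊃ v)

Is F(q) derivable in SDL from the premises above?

Premise 3 is O(¬n ⊃ ¬q), but O(¬n) is not derivable from the premises, so it does not yield O(¬q).
No other premise forces O(¬q). An ideal world satisfying every premise can still have q true, so F(q) is not derivable.

No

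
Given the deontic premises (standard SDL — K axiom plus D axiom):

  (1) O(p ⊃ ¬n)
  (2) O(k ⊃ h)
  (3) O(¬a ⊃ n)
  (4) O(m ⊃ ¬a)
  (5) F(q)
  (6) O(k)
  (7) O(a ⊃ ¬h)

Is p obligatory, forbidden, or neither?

Premise 6 states O(k) outright.
Applying K to premise 2 (O(k ⊃ h)) and O(k) yields O(h).
The contrapositive of premise 7 (O(a ⊃ ¬h)) is O(h ⊃ ¬a), and O(h) is already established, so O(¬a).
Applying K to premise 3 (O(¬a ⊃ n)) and O(¬a) yields O(n).
Premise 1, O(p ⊃ ¬n), contraposes to O(n ⊃ ¬p); with O(n) we get O(¬p).
Premises 4, 5 do not contribute to this derivation.
Thus O(¬p), which is F(p): p is forbidden.

Forbidden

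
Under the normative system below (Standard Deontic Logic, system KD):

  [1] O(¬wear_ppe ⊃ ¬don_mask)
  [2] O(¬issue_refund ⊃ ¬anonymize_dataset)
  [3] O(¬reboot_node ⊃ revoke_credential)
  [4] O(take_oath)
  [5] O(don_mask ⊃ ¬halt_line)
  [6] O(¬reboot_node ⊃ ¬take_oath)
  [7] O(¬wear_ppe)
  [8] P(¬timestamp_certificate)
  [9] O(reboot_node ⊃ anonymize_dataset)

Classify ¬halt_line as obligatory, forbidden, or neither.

Premise 5 is O(don_mask ⊃ ¬halt_line), but O(don_mask) is not derivable from the premises, so it does not yield O(¬halt_line).
No premise or chain of K-axiom applications forces O(¬halt_line), and none forces O(halt_line). So ¬halt_line is neither obligatory nor forbidden under these norms.

Neither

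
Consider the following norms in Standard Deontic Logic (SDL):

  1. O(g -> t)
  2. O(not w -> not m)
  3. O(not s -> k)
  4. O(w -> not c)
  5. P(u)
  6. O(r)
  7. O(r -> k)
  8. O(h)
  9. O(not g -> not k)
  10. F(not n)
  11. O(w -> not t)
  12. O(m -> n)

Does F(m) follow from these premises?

Premise 6 gives O(r).
Premise 7 is O(r -> k); since O(r), deontic closure gives O(k).
The contrapositive of premise 9 (O(not g -> not k)) is O(k -> g), and O(k) is already established, so O(g).
With premise 1, O(g -> t), the K-axiom yields O(t).
Premise 11 is O(w -> not t); contrapositively O(t -> not w). Since O(t) holds, K gives O(not w).
With premise 2, O(not w -> not m), the K-axiom yields O(not m).
Premises 3, 4, 5, 8, 10, 12 do not contribute to this derivation.
So O(not m) holds, i.e. F(m). The claim follows.

Yes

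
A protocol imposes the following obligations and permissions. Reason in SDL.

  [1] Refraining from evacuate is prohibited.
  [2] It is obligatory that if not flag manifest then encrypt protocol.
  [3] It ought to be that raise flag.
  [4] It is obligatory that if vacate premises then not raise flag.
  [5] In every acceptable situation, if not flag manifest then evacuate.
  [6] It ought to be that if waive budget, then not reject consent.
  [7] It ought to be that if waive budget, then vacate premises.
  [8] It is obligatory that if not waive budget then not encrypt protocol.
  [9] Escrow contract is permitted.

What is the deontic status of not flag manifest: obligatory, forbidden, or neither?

From premise 3 we have O(raise_flag).
Premise 4, O(vacate_premises → ¬raise_flag), contraposes to O(raise_flag → ¬vacate_premises); with O(raise_flag) we get O(¬vacate_premises).
Premise 7, O(waive_budget → vacate_premises), contraposes to O(¬vacate_premises → ¬waive_budget); with O(¬vacate_premises) we get O(¬waive_budget).
Premise 8 is O(¬waive_budget → ¬encrypt_protocol); since O(¬waive_budget), deontic closure gives O(¬encrypt_protocol).
Premise 2 is O(¬flag_manifest → encrypt_protocol); contrapositively O(¬encrypt_protocol → flag_manifest). Since O(¬encrypt_protocol) holds, K gives O(flag_manifest).
Premises 1, 5, 6, 9 do not contribute to this derivation.
Thus O(flag_manifest), which is F(¬flag_manifest): ¬flag_manifest is forbidden.

Forbidden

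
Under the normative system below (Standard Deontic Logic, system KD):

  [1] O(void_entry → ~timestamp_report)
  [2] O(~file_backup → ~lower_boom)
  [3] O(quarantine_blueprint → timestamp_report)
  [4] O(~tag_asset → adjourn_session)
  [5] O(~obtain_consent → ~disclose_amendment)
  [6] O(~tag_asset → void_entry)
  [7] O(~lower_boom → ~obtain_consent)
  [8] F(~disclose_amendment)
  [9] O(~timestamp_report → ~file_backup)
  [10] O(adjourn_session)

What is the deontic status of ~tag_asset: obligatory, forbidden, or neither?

Forbidden

F(~disclose_amendment) at premise 8 means O(disclose_amendment).
The contrapositive of premise 5 (O(~obtain_consent → ~disclose_amendment)) is O(disclose_amendment → obtain_consent), and O(disclose_amendment) is already established, so O(obtain_consent).
Premise 7 is O(~lower_boom → ~obtain_consent); contrapositively O(obtain_consent → lower_boom). Since O(obtain_consent) holds, K gives O(lower_boom).
The contrapositive of premise 2 (O(~file_backup → ~lower_boom)) is O(lower_boom → file_backup), and O(lower_boom) is already established, so O(file_backup).
Premise 9, O(~timestamp_report → ~file_backup), contraposes to O(file_backup → timestamp_report); with O(file_backup) we get O(timestamp_report).
Premise 1 is O(void_entry → ~timestamp_report); contrapositively O(timestamp_report → ~void_entry). Since O(timestamp_report) holds, K gives O(~void_entry).
Premise 6, O(~tag_asset → void_entry), contraposes to O(~void_entry → tag_asset); with O(~void_entry) we get O(tag_asset).
Premises 3, 4, 10 do not contribute to this derivation.
Thus O(tag_asset), which is F(~tag_asset): ~tag_asset is forbidden.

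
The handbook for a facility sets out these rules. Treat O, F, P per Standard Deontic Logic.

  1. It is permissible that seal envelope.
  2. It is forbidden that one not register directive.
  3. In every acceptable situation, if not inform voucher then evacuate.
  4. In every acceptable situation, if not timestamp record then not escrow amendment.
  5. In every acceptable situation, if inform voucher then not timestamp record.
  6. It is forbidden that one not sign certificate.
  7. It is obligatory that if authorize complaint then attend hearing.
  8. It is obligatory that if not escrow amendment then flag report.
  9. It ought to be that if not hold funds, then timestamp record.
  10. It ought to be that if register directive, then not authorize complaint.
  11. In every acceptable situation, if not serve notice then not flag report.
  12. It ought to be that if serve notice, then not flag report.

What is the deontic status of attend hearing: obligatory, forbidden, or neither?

Premise 7 is O(authorize_complaint → attend_hearing), but O(authorize_complaint) is not derivable from the premises, so it does not yield O(attend_hearing).
No premise or chain of K-axiom applications forces O(attend_hearing), and none forces O(¬attend_hearing). So attend_hearing is neither obligatory nor forbidden under these norms.

Neither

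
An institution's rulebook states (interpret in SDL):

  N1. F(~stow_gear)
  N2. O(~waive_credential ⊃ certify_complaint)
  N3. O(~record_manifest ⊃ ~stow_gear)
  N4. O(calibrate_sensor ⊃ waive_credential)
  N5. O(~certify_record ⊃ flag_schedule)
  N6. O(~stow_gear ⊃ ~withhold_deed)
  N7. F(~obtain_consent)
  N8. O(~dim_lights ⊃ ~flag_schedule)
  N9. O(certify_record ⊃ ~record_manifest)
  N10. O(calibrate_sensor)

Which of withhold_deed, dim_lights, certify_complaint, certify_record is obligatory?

dim_lights

Premise 1 is F(~stow_gear), i.e. O(stow_gear).
The contrapositive of premise 3 (O(~record_manifest ⊃ ~stow_gear)) is O(stow_gear ⊃ record_manifest), and O(stow_gear) is already established, so O(record_manifest).
The contrapositive of premise 9 (O(certify_record ⊃ ~record_manifest)) is O(record_manifest ⊃ ~certify_record), and O(record_manifest) is already established, so O(~certify_record).
Premise 5 is O(~certify_record ⊃ flag_schedule); since O(~certify_record), deontic closure gives O(flag_schedule).
Premise 8 is O(~dim_lights ⊃ ~flag_schedule); contrapositively O(flag_schedule ⊃ dim_lights). Since O(flag_schedule) holds, K gives O(dim_lights).
So O(dim_lights) holds — dim_lights is obligatory. None of the other listed options is made obligatory by any chain of premises.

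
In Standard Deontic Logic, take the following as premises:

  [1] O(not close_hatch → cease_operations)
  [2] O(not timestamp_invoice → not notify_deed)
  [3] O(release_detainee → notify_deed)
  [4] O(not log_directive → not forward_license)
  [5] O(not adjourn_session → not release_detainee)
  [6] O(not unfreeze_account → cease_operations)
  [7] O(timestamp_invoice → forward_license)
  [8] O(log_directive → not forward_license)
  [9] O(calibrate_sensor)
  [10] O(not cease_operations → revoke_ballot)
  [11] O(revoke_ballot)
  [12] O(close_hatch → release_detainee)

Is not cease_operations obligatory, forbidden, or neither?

Forbidden

Premises 8 and 4 are O(log_directive → not forward_license) and O(not log_directive → not forward_license); every ideal world satisfies log_directive or not log_directive, so in either case not forward_license holds — hence O(not forward_license).
Premise 7, O(timestamp_invoice → forward_license), contraposes to O(not forward_license → not timestamp_invoice); with O(not forward_license) we get O(not timestamp_invoice).
With premise 2, O(not timestamp_invoice → not notify_deed), the K-axiom yields O(not notify_deed).
Premise 3 is O(release_detainee → notify_deed); contrapositively O(not notify_deed → not release_detainee). Since O(not notify_deed) holds, K gives O(not release_detainee).
Premise 12, O(close_hatch → release_detainee), contraposes to O(not release_detainee → not close_hatch); with O(not release_detainee) we get O(not close_hatch).
With premise 1, O(not close_hatch → cease_operations), the K-axiom yields O(cease_operations).
Premises 5, 6, 9, 10, 11 do not contribute to this derivation.
Thus O(cease_operations), which is F(not cease_operations): not cease_operations is forbidden.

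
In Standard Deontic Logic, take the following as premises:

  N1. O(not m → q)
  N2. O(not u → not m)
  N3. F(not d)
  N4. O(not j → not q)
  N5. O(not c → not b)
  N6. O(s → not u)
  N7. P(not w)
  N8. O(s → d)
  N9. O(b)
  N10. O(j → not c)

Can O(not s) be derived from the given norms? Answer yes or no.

Yes

Premise 9 gives O(b).
Premise 5, O(not c → not b), contraposes to O(b → c); with O(b) we get O(c).
The contrapositive of premise 10 (O(j → not c)) is O(c → not j), and O(c) is already established, so O(not j).
From O(not j) and premise 4, O(not j → not q), we obtain O(not q).
Premise 1 is O(not m → q); contrapositively O(not q → m). Since O(not q) holds, K gives O(m).
Premise 2, O(not u → not m), contraposes to O(m → u); with O(m) we get O(u).
Premise 6, O(s → not u), contraposes to O(u → not s); with O(u) we get O(not s).
Premises 3, 7, 8 do not contribute to this derivation.
So O(not s) follows.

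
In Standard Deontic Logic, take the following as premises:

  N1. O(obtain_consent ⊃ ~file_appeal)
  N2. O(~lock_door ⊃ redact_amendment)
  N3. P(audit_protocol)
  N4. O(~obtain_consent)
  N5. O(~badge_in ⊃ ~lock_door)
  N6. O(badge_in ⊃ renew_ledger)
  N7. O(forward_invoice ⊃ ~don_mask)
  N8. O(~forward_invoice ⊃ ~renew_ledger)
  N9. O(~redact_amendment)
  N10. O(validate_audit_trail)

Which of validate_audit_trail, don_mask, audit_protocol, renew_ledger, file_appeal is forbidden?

From premise 9 we have O(~redact_amendment).
The contrapositive of premise 2 (O(~lock_door ⊃ redact_amendment)) is O(~redact_amendment ⊃ lock_door), and O(~redact_amendment) is already established, so O(lock_door).
Premise 5, O(~badge_in ⊃ ~lock_door), contraposes to O(lock_door ⊃ badge_in); with O(lock_door) we get O(badge_in).
Applying K to premise 6 (O(badge_in ⊃ renew_ledger)) and O(badge_in) yields O(renew_ledger).
The contrapositive of premise 8 (O(~forward_invoice ⊃ ~renew_ledger)) is O(renew_ledger ⊃ forward_invoice), and O(renew_ledger) is already established, so O(forward_invoice).
Applying K to premise 7 (O(forward_invoice ⊃ ~don_mask)) and O(forward_invoice) yields O(~don_mask).
So O(~don_mask) holds, i.e. don_mask is forbidden. None of the other listed options is forbidden under the premises.

don_mask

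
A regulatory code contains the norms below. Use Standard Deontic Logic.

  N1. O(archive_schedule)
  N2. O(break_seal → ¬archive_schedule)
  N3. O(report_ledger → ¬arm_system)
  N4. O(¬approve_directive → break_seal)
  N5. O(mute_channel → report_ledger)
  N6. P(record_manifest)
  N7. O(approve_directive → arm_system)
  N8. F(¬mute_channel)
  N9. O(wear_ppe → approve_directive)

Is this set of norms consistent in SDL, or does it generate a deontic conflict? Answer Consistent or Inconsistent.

Inconsistent

Premise 1 states O(archive_schedule) outright.
Premise 2, O(break_seal → ¬archive_schedule), contraposes to O(archive_schedule → ¬break_seal); with O(archive_schedule) we get O(¬break_seal).
Premise 4, O(¬approve_directive → break_seal), contraposes to O(¬break_seal → approve_directive); with O(¬break_seal) we get O(approve_directive).
Applying K to premise 7 (O(approve_directive → arm_system)) and O(approve_directive) yields O(arm_system).
The contrapositive of premise 3 (O(report_ledger → ¬arm_system)) is O(arm_system → ¬report_ledger), and O(arm_system) is already established, so O(¬report_ledger).
Premise 5, O(mute_channel → report_ledger), contraposes to O(¬report_ledger → ¬mute_channel); with O(¬report_ledger) we get O(¬mute_channel).
However, F(¬mute_channel) at premise 8 amounts to O(mute_channel).
We now have both O(¬mute_channel) and O(mute_channel) — mute_channel is simultaneously obligatory and forbidden, violating the D-axiom.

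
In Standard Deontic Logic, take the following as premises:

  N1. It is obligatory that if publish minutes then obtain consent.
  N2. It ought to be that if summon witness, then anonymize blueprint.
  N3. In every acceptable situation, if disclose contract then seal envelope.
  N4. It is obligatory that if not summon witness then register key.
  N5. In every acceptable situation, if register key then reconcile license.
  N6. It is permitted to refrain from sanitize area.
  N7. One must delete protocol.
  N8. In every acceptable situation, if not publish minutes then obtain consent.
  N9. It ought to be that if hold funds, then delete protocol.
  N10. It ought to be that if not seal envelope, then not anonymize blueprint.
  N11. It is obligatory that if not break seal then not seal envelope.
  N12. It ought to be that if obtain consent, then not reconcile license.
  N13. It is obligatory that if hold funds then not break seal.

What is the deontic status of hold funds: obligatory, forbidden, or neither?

Forbidden

By case analysis on ¬publish_minutes: premise 8 gives O(¬publish_minutes → obtain_consent) and premise 1 gives O(publish_minutes → obtain_consent), so O(obtain_consent) either way.
From O(obtain_consent) and premise 12, O(obtain_consent → ¬reconcile_license), we obtain O(¬reconcile_license).
The contrapositive of premise 5 (O(register_key → reconcile_license)) is O(¬reconcile_license → ¬register_key), and O(¬reconcile_license) is already established, so O(¬register_key).
Premise 4, O(¬summon_witness → register_key), contraposes to O(¬register_key → summon_witness); with O(¬register_key) we get O(summon_witness).
With premise 2, O(summon_witness → anonymize_blueprint), the K-axiom yields O(anonymize_blueprint).
Premise 10, O(¬seal_envelope → ¬anonymize_blueprint), contraposes to O(anonymize_blueprint → seal_envelope); with O(anonymize_blueprint) we get O(seal_envelope).
Premise 11, O(¬break_seal → ¬seal_envelope), contraposes to O(seal_envelope → break_seal); with O(seal_envelope) we get O(break_seal).
The contrapositive of premise 13 (O(hold_funds → ¬break_seal)) is O(break_seal → ¬hold_funds), and O(break_seal) is already established, so O(¬hold_funds).
Premises 3, 6, 7, 9 do not contribute to this derivation.
Thus O(¬hold_funds), which is F(hold_funds): hold_funds is forbidden.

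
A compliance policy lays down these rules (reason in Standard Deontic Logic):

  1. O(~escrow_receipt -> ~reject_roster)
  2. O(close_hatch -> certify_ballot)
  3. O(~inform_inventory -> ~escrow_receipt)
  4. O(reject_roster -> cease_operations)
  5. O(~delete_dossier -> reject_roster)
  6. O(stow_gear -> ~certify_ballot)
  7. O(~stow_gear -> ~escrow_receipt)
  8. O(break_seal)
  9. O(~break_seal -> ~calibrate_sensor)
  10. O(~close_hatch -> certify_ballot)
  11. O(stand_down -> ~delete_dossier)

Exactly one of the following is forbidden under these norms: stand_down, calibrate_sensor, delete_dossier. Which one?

Premises 2 and 10 cover both cases: O(close_hatch -> certify_ballot) and O(~close_hatch -> certify_ballot). Since close_hatch ∨ ~close_hatch is a tautology, O(certify_ballot) follows.
The contrapositive of premise 6 (O(stow_gear -> ~certify_ballot)) is O(certify_ballot -> ~stow_gear), and O(certify_ballot) is already established, so O(~stow_gear).
With premise 7, O(~stow_gear -> ~escrow_receipt), the K-axiom yields O(~escrow_receipt).
Applying K to premise 1 (O(~escrow_receipt -> ~reject_roster)) and O(~escrow_receipt) yields O(~reject_roster).
Premise 5, O(~delete_dossier -> reject_roster), contraposes to O(~reject_roster -> delete_dossier); with O(~reject_roster) we get O(delete_dossier).
Premise 11, O(stand_down -> ~delete_dossier), contraposes to O(delete_dossier -> ~stand_down); with O(delete_dossier) we get O(~stand_down).
So O(~stand_down) holds, i.e. stand_down is forbidden. None of the other listed options is forbidden under the premises.

stand_down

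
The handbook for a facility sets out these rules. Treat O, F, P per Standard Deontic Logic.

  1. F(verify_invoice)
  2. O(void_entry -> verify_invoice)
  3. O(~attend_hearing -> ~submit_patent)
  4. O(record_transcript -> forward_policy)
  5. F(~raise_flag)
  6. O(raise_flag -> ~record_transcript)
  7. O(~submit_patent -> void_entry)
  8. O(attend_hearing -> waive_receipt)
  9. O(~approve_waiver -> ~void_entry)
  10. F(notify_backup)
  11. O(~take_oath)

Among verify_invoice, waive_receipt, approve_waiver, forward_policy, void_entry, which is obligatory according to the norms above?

waive_receipt

F(verify_invoice) at premise 1 means O(~verify_invoice).
Premise 2 is O(void_entry -> verify_invoice); contrapositively O(~verify_invoice -> ~void_entry). Since O(~verify_invoice) holds, K gives O(~void_entry).
Premise 7, O(~submit_patent -> void_entry), contraposes to O(~void_entry -> submit_patent); with O(~void_entry) we get O(submit_patent).
The contrapositive of premise 3 (O(~attend_hearing -> ~submit_patent)) is O(submit_patent -> attend_hearing), and O(submit_patent) is already established, so O(attend_hearing).
From O(attend_hearing) and premise 8, O(attend_hearing -> waive_receipt), we obtain O(waive_receipt).
So O(waive_receipt) holds — waive_receipt is obligatory. None of the other listed options is made obligatory by any chain of premises.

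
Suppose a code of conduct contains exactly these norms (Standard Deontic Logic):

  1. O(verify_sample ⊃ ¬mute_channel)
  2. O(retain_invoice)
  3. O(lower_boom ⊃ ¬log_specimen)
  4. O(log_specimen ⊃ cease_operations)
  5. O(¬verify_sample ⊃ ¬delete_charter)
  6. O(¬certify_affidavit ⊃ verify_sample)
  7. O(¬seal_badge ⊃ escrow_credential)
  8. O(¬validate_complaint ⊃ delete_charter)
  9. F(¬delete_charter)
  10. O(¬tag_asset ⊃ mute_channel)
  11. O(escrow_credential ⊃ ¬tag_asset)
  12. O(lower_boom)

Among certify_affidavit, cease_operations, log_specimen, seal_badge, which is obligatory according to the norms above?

seal_badge

Premise 9, F(¬delete_charter), is equivalent to O(delete_charter).
Premise 5, O(¬verify_sample ⊃ ¬delete_charter), contraposes to O(delete_charter ⊃ verify_sample); with O(delete_charter) we get O(verify_sample).
With premise 1, O(verify_sample ⊃ ¬mute_channel), the K-axiom yields O(¬mute_channel).
Premise 10 is O(¬tag_asset ⊃ mute_channel); contrapositively O(¬mute_channel ⊃ tag_asset). Since O(¬mute_channel) holds, K gives O(tag_asset).
The contrapositive of premise 11 (O(escrow_credential ⊃ ¬tag_asset)) is O(tag_asset ⊃ ¬escrow_credential), and O(tag_asset) is already established, so O(¬escrow_credential).
The contrapositive of premise 7 (O(¬seal_badge ⊃ escrow_credential)) is O(¬escrow_credential ⊃ seal_badge), and O(¬escrow_credential) is already established, so O(seal_badge).
So O(seal_badge) holds — seal_badge is obligatory. None of the other listed options is made obligatory by any chain of premises.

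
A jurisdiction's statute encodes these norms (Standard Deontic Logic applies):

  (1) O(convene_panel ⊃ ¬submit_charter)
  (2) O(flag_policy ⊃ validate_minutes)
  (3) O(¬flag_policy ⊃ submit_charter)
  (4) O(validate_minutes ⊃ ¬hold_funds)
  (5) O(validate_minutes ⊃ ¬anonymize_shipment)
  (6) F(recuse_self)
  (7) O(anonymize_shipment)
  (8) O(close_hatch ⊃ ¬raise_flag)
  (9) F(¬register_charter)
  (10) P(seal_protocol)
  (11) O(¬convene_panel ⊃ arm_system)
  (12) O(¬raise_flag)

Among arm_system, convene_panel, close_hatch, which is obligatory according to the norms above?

arm_system

From premise 7 we have O(anonymize_shipment).
The contrapositive of premise 5 (O(validate_minutes ⊃ ¬anonymize_shipment)) is O(anonymize_shipment ⊃ ¬validate_minutes), and O(anonymize_shipment) is already established, so O(¬validate_minutes).
Premise 2, O(flag_policy ⊃ validate_minutes), contraposes to O(¬validate_minutes ⊃ ¬flag_policy); with O(¬validate_minutes) we get O(¬flag_policy).
From O(¬flag_policy) and premise 3, O(¬flag_policy ⊃ submit_charter), we obtain O(submit_charter).
The contrapositive of premise 1 (O(convene_panel ⊃ ¬submit_charter)) is O(submit_charter ⊃ ¬convene_panel), and O(submit_charter) is already established, so O(¬convene_panel).
With premise 11, O(¬convene_panel ⊃ arm_system), the K-axiom yields O(arm_system).
So O(arm_system) holds — arm_system is obligatory. None of the other listed options is made obligatory by any chain of premises.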